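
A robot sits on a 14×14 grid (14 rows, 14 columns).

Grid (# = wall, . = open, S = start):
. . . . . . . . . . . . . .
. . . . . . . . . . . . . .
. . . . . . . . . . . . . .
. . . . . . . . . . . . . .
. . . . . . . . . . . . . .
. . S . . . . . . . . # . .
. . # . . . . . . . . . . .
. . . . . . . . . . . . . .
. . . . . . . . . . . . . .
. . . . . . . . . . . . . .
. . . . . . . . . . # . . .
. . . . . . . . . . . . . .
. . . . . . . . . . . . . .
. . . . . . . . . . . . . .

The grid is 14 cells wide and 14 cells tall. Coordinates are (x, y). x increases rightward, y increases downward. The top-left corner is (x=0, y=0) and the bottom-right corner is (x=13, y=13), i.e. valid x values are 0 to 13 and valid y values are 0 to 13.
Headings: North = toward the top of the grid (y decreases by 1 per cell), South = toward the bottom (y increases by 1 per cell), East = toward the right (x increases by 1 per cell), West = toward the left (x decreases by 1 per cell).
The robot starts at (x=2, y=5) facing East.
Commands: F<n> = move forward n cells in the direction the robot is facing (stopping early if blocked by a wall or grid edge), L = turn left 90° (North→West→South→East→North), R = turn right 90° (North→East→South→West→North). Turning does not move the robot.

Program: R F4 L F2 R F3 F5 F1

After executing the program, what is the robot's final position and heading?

Answer: Final position: (x=4, y=13), facing South

Derivation:
Start: (x=2, y=5), facing East
  R: turn right, now facing South
  F4: move forward 0/4 (blocked), now at (x=2, y=5)
  L: turn left, now facing East
  F2: move forward 2, now at (x=4, y=5)
  R: turn right, now facing South
  F3: move forward 3, now at (x=4, y=8)
  F5: move forward 5, now at (x=4, y=13)
  F1: move forward 0/1 (blocked), now at (x=4, y=13)
Final: (x=4, y=13), facing South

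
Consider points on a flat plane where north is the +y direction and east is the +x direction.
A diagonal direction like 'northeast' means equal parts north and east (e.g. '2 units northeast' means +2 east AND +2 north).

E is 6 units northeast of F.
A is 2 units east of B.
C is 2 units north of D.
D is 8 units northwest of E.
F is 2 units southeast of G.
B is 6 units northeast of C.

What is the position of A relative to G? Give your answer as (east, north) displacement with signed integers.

Place G at the origin (east=0, north=0).
  F is 2 units southeast of G: delta (east=+2, north=-2); F at (east=2, north=-2).
  E is 6 units northeast of F: delta (east=+6, north=+6); E at (east=8, north=4).
  D is 8 units northwest of E: delta (east=-8, north=+8); D at (east=0, north=12).
  C is 2 units north of D: delta (east=+0, north=+2); C at (east=0, north=14).
  B is 6 units northeast of C: delta (east=+6, north=+6); B at (east=6, north=20).
  A is 2 units east of B: delta (east=+2, north=+0); A at (east=8, north=20).
Therefore A relative to G: (east=8, north=20).

Answer: A is at (east=8, north=20) relative to G.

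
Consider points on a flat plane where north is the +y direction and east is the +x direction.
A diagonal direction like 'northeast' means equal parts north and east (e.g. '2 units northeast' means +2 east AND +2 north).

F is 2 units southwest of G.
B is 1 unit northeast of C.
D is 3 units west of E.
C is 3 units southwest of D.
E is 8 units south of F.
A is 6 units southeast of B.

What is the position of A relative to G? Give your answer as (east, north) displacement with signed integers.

Answer: A is at (east=-1, north=-18) relative to G.

Derivation:
Place G at the origin (east=0, north=0).
  F is 2 units southwest of G: delta (east=-2, north=-2); F at (east=-2, north=-2).
  E is 8 units south of F: delta (east=+0, north=-8); E at (east=-2, north=-10).
  D is 3 units west of E: delta (east=-3, north=+0); D at (east=-5, north=-10).
  C is 3 units southwest of D: delta (east=-3, north=-3); C at (east=-8, north=-13).
  B is 1 unit northeast of C: delta (east=+1, north=+1); B at (east=-7, north=-12).
  A is 6 units southeast of B: delta (east=+6, north=-6); A at (east=-1, north=-18).
Therefore A relative to G: (east=-1, north=-18).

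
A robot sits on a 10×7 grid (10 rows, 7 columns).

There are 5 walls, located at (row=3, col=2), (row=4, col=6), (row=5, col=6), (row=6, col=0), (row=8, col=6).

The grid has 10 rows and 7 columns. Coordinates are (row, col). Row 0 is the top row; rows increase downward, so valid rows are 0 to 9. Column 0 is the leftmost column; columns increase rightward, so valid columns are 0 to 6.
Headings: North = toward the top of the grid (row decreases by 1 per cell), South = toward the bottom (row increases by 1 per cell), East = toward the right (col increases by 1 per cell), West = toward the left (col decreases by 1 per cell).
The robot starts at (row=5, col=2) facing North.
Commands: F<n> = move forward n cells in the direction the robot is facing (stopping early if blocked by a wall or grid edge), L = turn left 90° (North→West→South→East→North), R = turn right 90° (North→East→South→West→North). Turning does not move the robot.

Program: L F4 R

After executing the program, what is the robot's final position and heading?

Answer: Final position: (row=5, col=0), facing North

Derivation:
Start: (row=5, col=2), facing North
  L: turn left, now facing West
  F4: move forward 2/4 (blocked), now at (row=5, col=0)
  R: turn right, now facing North
Final: (row=5, col=0), facing North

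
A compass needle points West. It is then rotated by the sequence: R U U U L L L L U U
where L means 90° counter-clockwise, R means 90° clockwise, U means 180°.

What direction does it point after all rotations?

Answer: Final heading: South

Derivation:
Start: West
  R (right (90° clockwise)) -> North
  U (U-turn (180°)) -> South
  U (U-turn (180°)) -> North
  U (U-turn (180°)) -> South
  L (left (90° counter-clockwise)) -> East
  L (left (90° counter-clockwise)) -> North
  L (left (90° counter-clockwise)) -> West
  L (left (90° counter-clockwise)) -> South
  U (U-turn (180°)) -> North
  U (U-turn (180°)) -> South
Final: South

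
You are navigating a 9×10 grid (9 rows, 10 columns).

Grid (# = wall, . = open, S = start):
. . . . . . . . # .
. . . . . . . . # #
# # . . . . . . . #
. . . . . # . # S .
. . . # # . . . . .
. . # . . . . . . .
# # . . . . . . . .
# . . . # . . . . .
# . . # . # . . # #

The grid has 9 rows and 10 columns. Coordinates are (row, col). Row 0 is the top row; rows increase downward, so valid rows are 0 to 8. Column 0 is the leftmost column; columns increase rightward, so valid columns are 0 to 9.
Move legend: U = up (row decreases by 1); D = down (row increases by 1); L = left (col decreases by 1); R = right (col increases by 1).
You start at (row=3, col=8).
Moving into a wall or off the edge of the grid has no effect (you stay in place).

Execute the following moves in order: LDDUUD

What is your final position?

Answer: Final position: (row=4, col=8)

Derivation:
Start: (row=3, col=8)
  L (left): blocked, stay at (row=3, col=8)
  D (down): (row=3, col=8) -> (row=4, col=8)
  D (down): (row=4, col=8) -> (row=5, col=8)
  U (up): (row=5, col=8) -> (row=4, col=8)
  U (up): (row=4, col=8) -> (row=3, col=8)
  D (down): (row=3, col=8) -> (row=4, col=8)
Final: (row=4, col=8)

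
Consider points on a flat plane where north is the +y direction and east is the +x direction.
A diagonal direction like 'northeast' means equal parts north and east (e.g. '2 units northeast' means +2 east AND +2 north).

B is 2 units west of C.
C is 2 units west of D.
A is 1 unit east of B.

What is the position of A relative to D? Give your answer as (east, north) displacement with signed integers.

Place D at the origin (east=0, north=0).
  C is 2 units west of D: delta (east=-2, north=+0); C at (east=-2, north=0).
  B is 2 units west of C: delta (east=-2, north=+0); B at (east=-4, north=0).
  A is 1 unit east of B: delta (east=+1, north=+0); A at (east=-3, north=0).
Therefore A relative to D: (east=-3, north=0).

Answer: A is at (east=-3, north=0) relative to D.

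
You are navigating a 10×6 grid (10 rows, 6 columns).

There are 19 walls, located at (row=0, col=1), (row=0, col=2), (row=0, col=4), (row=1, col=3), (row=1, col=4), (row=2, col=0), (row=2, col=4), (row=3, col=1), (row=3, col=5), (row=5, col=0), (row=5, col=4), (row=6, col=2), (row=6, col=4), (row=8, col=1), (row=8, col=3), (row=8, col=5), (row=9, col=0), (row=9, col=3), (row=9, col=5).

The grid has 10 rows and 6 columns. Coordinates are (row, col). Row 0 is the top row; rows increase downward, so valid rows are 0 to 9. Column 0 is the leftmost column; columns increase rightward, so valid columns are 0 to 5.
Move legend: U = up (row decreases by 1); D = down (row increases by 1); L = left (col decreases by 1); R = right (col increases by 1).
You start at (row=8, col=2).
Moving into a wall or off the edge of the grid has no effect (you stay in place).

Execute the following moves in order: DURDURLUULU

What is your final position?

Answer: Final position: (row=6, col=1)

Derivation:
Start: (row=8, col=2)
  D (down): (row=8, col=2) -> (row=9, col=2)
  U (up): (row=9, col=2) -> (row=8, col=2)
  R (right): blocked, stay at (row=8, col=2)
  D (down): (row=8, col=2) -> (row=9, col=2)
  U (up): (row=9, col=2) -> (row=8, col=2)
  R (right): blocked, stay at (row=8, col=2)
  L (left): blocked, stay at (row=8, col=2)
  U (up): (row=8, col=2) -> (row=7, col=2)
  U (up): blocked, stay at (row=7, col=2)
  L (left): (row=7, col=2) -> (row=7, col=1)
  U (up): (row=7, col=1) -> (row=6, col=1)
Final: (row=6, col=1)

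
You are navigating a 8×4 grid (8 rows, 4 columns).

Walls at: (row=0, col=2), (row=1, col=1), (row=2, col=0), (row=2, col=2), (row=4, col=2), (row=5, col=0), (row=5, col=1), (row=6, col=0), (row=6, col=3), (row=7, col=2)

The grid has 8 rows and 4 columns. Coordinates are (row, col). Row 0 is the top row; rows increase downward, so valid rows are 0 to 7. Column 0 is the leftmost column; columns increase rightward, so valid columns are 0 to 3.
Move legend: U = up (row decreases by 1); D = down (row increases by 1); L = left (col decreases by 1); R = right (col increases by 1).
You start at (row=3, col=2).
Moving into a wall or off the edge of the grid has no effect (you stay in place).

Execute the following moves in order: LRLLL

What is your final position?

Answer: Final position: (row=3, col=0)

Derivation:
Start: (row=3, col=2)
  L (left): (row=3, col=2) -> (row=3, col=1)
  R (right): (row=3, col=1) -> (row=3, col=2)
  L (left): (row=3, col=2) -> (row=3, col=1)
  L (left): (row=3, col=1) -> (row=3, col=0)
  L (left): blocked, stay at (row=3, col=0)
Final: (row=3, col=0)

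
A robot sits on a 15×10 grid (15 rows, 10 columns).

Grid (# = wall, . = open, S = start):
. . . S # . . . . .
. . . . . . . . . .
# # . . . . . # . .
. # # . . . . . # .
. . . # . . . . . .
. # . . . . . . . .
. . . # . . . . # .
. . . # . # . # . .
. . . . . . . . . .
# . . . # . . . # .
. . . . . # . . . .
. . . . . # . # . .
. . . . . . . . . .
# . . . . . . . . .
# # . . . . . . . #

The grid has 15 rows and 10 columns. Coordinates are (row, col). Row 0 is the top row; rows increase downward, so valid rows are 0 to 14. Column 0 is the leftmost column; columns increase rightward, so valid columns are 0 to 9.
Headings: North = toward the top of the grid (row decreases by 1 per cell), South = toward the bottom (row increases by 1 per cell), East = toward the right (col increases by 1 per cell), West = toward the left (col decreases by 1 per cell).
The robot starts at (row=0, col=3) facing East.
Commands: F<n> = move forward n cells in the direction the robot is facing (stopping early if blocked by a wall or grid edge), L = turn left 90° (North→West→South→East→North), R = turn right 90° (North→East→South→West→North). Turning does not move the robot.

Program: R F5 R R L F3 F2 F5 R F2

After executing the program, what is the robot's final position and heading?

Start: (row=0, col=3), facing East
  R: turn right, now facing South
  F5: move forward 3/5 (blocked), now at (row=3, col=3)
  R: turn right, now facing West
  R: turn right, now facing North
  L: turn left, now facing West
  F3: move forward 0/3 (blocked), now at (row=3, col=3)
  F2: move forward 0/2 (blocked), now at (row=3, col=3)
  F5: move forward 0/5 (blocked), now at (row=3, col=3)
  R: turn right, now facing North
  F2: move forward 2, now at (row=1, col=3)
Final: (row=1, col=3), facing North

Answer: Final position: (row=1, col=3), facing North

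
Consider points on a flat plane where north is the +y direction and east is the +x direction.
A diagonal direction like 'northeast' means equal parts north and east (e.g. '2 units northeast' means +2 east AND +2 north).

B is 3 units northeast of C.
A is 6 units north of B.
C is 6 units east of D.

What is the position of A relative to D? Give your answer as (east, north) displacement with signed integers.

Answer: A is at (east=9, north=9) relative to D.

Derivation:
Place D at the origin (east=0, north=0).
  C is 6 units east of D: delta (east=+6, north=+0); C at (east=6, north=0).
  B is 3 units northeast of C: delta (east=+3, north=+3); B at (east=9, north=3).
  A is 6 units north of B: delta (east=+0, north=+6); A at (east=9, north=9).
Therefore A relative to D: (east=9, north=9).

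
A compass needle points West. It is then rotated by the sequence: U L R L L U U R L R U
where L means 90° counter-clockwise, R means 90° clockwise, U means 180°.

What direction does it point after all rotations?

Start: West
  U (U-turn (180°)) -> East
  L (left (90° counter-clockwise)) -> North
  R (right (90° clockwise)) -> East
  L (left (90° counter-clockwise)) -> North
  L (left (90° counter-clockwise)) -> West
  U (U-turn (180°)) -> East
  U (U-turn (180°)) -> West
  R (right (90° clockwise)) -> North
  L (left (90° counter-clockwise)) -> West
  R (right (90° clockwise)) -> North
  U (U-turn (180°)) -> South
Final: South

Answer: Final heading: South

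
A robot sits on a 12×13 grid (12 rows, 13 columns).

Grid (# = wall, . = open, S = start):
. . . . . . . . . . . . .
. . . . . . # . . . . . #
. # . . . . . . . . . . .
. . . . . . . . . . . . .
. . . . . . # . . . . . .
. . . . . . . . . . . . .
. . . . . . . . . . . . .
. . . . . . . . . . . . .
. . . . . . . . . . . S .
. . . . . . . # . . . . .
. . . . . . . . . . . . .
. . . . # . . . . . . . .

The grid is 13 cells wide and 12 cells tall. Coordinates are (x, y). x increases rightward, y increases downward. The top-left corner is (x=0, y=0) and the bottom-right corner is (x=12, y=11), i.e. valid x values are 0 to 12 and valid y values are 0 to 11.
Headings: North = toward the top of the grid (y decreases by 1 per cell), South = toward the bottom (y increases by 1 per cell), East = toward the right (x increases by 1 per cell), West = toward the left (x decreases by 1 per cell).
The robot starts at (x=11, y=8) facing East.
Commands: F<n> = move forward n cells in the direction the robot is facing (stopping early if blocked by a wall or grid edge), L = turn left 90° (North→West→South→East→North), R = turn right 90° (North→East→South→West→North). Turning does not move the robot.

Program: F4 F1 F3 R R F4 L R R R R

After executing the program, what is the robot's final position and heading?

Start: (x=11, y=8), facing East
  F4: move forward 1/4 (blocked), now at (x=12, y=8)
  F1: move forward 0/1 (blocked), now at (x=12, y=8)
  F3: move forward 0/3 (blocked), now at (x=12, y=8)
  R: turn right, now facing South
  R: turn right, now facing West
  F4: move forward 4, now at (x=8, y=8)
  L: turn left, now facing South
  R: turn right, now facing West
  R: turn right, now facing North
  R: turn right, now facing East
  R: turn right, now facing South
Final: (x=8, y=8), facing South

Answer: Final position: (x=8, y=8), facing South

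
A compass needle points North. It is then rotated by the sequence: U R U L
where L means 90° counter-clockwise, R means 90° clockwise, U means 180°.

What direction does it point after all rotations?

Start: North
  U (U-turn (180°)) -> South
  R (right (90° clockwise)) -> West
  U (U-turn (180°)) -> East
  L (left (90° counter-clockwise)) -> North
Final: North

Answer: Final heading: North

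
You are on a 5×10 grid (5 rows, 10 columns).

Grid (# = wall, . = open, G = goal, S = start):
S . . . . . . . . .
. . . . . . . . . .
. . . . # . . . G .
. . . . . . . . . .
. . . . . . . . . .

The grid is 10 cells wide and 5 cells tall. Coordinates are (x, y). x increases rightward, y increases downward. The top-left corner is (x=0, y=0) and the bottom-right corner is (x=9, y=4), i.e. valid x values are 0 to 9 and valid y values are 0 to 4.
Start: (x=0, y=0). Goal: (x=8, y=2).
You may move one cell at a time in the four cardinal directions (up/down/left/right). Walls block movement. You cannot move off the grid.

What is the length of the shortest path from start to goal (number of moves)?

Answer: Shortest path length: 10

Derivation:
BFS from (x=0, y=0) until reaching (x=8, y=2):
  Distance 0: (x=0, y=0)
  Distance 1: (x=1, y=0), (x=0, y=1)
  Distance 2: (x=2, y=0), (x=1, y=1), (x=0, y=2)
  Distance 3: (x=3, y=0), (x=2, y=1), (x=1, y=2), (x=0, y=3)
  Distance 4: (x=4, y=0), (x=3, y=1), (x=2, y=2), (x=1, y=3), (x=0, y=4)
  Distance 5: (x=5, y=0), (x=4, y=1), (x=3, y=2), (x=2, y=3), (x=1, y=4)
  Distance 6: (x=6, y=0), (x=5, y=1), (x=3, y=3), (x=2, y=4)
  Distance 7: (x=7, y=0), (x=6, y=1), (x=5, y=2), (x=4, y=3), (x=3, y=4)
  Distance 8: (x=8, y=0), (x=7, y=1), (x=6, y=2), (x=5, y=3), (x=4, y=4)
  Distance 9: (x=9, y=0), (x=8, y=1), (x=7, y=2), (x=6, y=3), (x=5, y=4)
  Distance 10: (x=9, y=1), (x=8, y=2), (x=7, y=3), (x=6, y=4)  <- goal reached here
One shortest path (10 moves): (x=0, y=0) -> (x=1, y=0) -> (x=2, y=0) -> (x=3, y=0) -> (x=4, y=0) -> (x=5, y=0) -> (x=6, y=0) -> (x=7, y=0) -> (x=8, y=0) -> (x=8, y=1) -> (x=8, y=2)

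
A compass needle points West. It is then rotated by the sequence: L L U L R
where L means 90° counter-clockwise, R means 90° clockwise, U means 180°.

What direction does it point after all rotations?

Start: West
  L (left (90° counter-clockwise)) -> South
  L (left (90° counter-clockwise)) -> East
  U (U-turn (180°)) -> West
  L (left (90° counter-clockwise)) -> South
  R (right (90° clockwise)) -> West
Final: West

Answer: Final heading: West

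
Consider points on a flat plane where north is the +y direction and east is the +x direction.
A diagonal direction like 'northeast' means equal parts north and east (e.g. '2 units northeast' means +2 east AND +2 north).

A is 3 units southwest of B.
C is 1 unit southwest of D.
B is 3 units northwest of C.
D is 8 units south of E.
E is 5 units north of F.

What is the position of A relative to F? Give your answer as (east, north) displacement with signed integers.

Answer: A is at (east=-7, north=-4) relative to F.

Derivation:
Place F at the origin (east=0, north=0).
  E is 5 units north of F: delta (east=+0, north=+5); E at (east=0, north=5).
  D is 8 units south of E: delta (east=+0, north=-8); D at (east=0, north=-3).
  C is 1 unit southwest of D: delta (east=-1, north=-1); C at (east=-1, north=-4).
  B is 3 units northwest of C: delta (east=-3, north=+3); B at (east=-4, north=-1).
  A is 3 units southwest of B: delta (east=-3, north=-3); A at (east=-7, north=-4).
Therefore A relative to F: (east=-7, north=-4).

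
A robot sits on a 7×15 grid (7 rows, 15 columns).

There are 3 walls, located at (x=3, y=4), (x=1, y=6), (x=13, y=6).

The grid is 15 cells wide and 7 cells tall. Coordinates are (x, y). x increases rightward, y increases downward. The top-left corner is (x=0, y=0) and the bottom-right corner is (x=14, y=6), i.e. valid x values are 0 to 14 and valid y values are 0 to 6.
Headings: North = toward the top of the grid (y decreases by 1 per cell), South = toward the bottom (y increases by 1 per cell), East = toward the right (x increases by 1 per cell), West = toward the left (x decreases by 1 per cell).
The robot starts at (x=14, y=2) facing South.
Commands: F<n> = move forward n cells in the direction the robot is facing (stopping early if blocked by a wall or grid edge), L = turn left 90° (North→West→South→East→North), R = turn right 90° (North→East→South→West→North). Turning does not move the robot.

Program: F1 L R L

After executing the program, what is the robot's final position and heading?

Start: (x=14, y=2), facing South
  F1: move forward 1, now at (x=14, y=3)
  L: turn left, now facing East
  R: turn right, now facing South
  L: turn left, now facing East
Final: (x=14, y=3), facing East

Answer: Final position: (x=14, y=3), facing East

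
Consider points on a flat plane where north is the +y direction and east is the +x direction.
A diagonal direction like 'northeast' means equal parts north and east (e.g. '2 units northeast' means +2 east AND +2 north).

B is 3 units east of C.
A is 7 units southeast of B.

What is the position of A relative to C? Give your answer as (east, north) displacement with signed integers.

Place C at the origin (east=0, north=0).
  B is 3 units east of C: delta (east=+3, north=+0); B at (east=3, north=0).
  A is 7 units southeast of B: delta (east=+7, north=-7); A at (east=10, north=-7).
Therefore A relative to C: (east=10, north=-7).

Answer: A is at (east=10, north=-7) relative to C.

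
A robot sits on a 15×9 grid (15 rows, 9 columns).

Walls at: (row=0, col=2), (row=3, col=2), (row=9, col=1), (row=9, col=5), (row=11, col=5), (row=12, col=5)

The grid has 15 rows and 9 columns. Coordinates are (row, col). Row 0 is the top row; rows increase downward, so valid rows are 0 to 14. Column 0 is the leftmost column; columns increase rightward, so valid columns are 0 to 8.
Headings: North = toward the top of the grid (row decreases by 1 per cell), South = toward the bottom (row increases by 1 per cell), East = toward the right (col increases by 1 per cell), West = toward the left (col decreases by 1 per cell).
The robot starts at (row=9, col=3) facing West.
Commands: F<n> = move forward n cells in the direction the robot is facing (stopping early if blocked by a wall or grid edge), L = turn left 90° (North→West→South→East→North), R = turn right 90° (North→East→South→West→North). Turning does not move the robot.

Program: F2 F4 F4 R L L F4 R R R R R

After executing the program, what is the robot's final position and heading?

Answer: Final position: (row=13, col=2), facing West

Derivation:
Start: (row=9, col=3), facing West
  F2: move forward 1/2 (blocked), now at (row=9, col=2)
  F4: move forward 0/4 (blocked), now at (row=9, col=2)
  F4: move forward 0/4 (blocked), now at (row=9, col=2)
  R: turn right, now facing North
  L: turn left, now facing West
  L: turn left, now facing South
  F4: move forward 4, now at (row=13, col=2)
  R: turn right, now facing West
  R: turn right, now facing North
  R: turn right, now facing East
  R: turn right, now facing South
  R: turn right, now facing West
Final: (row=13, col=2), facing West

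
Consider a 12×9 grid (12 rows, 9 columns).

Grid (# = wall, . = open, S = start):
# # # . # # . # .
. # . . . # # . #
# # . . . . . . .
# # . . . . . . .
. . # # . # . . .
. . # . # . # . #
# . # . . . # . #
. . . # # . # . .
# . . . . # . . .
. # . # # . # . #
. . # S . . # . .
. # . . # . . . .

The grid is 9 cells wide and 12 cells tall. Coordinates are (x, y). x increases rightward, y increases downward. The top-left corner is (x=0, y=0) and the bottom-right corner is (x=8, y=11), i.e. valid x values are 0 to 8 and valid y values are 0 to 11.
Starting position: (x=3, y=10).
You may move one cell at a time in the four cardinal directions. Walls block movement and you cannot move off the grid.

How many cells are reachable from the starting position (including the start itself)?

BFS flood-fill from (x=3, y=10):
  Distance 0: (x=3, y=10)
  Distance 1: (x=4, y=10), (x=3, y=11)
  Distance 2: (x=5, y=10), (x=2, y=11)
  Distance 3: (x=5, y=9), (x=5, y=11)
  Distance 4: (x=6, y=11)
  Distance 5: (x=7, y=11)
  Distance 6: (x=7, y=10), (x=8, y=11)
  Distance 7: (x=7, y=9), (x=8, y=10)
  Distance 8: (x=7, y=8)
  Distance 9: (x=7, y=7), (x=6, y=8), (x=8, y=8)
  Distance 10: (x=7, y=6), (x=8, y=7)
  Distance 11: (x=7, y=5)
  Distance 12: (x=7, y=4)
  Distance 13: (x=7, y=3), (x=6, y=4), (x=8, y=4)
  Distance 14: (x=7, y=2), (x=6, y=3), (x=8, y=3)
  Distance 15: (x=7, y=1), (x=6, y=2), (x=8, y=2), (x=5, y=3)
  Distance 16: (x=5, y=2), (x=4, y=3)
  Distance 17: (x=4, y=2), (x=3, y=3), (x=4, y=4)
  Distance 18: (x=4, y=1), (x=3, y=2), (x=2, y=3)
  Distance 19: (x=3, y=1), (x=2, y=2)
  Distance 20: (x=3, y=0), (x=2, y=1)
Total reachable: 43 (grid has 69 open cells total)

Answer: Reachable cells: 43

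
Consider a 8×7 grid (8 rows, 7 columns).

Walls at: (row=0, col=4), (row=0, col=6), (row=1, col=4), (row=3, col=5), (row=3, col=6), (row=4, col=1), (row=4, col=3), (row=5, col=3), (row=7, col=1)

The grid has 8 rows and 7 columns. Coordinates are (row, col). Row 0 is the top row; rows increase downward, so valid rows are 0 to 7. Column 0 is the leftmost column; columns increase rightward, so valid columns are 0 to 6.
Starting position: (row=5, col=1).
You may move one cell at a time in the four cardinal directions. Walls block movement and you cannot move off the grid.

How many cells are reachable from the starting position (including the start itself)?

Answer: Reachable cells: 47

Derivation:
BFS flood-fill from (row=5, col=1):
  Distance 0: (row=5, col=1)
  Distance 1: (row=5, col=0), (row=5, col=2), (row=6, col=1)
  Distance 2: (row=4, col=0), (row=4, col=2), (row=6, col=0), (row=6, col=2)
  Distance 3: (row=3, col=0), (row=3, col=2), (row=6, col=3), (row=7, col=0), (row=7, col=2)
  Distance 4: (row=2, col=0), (row=2, col=2), (row=3, col=1), (row=3, col=3), (row=6, col=4), (row=7, col=3)
  Distance 5: (row=1, col=0), (row=1, col=2), (row=2, col=1), (row=2, col=3), (row=3, col=4), (row=5, col=4), (row=6, col=5), (row=7, col=4)
  Distance 6: (row=0, col=0), (row=0, col=2), (row=1, col=1), (row=1, col=3), (row=2, col=4), (row=4, col=4), (row=5, col=5), (row=6, col=6), (row=7, col=5)
  Distance 7: (row=0, col=1), (row=0, col=3), (row=2, col=5), (row=4, col=5), (row=5, col=6), (row=7, col=6)
  Distance 8: (row=1, col=5), (row=2, col=6), (row=4, col=6)
  Distance 9: (row=0, col=5), (row=1, col=6)
Total reachable: 47 (grid has 47 open cells total)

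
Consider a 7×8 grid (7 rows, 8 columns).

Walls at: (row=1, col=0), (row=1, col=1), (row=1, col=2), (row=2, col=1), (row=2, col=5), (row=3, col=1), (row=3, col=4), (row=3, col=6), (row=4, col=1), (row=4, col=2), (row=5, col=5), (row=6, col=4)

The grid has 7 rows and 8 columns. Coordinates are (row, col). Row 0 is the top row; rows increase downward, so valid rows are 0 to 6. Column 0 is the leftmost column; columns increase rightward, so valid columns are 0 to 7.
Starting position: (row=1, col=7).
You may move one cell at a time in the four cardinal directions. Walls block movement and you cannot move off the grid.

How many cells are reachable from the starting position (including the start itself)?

Answer: Reachable cells: 44

Derivation:
BFS flood-fill from (row=1, col=7):
  Distance 0: (row=1, col=7)
  Distance 1: (row=0, col=7), (row=1, col=6), (row=2, col=7)
  Distance 2: (row=0, col=6), (row=1, col=5), (row=2, col=6), (row=3, col=7)
  Distance 3: (row=0, col=5), (row=1, col=4), (row=4, col=7)
  Distance 4: (row=0, col=4), (row=1, col=3), (row=2, col=4), (row=4, col=6), (row=5, col=7)
  Distance 5: (row=0, col=3), (row=2, col=3), (row=4, col=5), (row=5, col=6), (row=6, col=7)
  Distance 6: (row=0, col=2), (row=2, col=2), (row=3, col=3), (row=3, col=5), (row=4, col=4), (row=6, col=6)
  Distance 7: (row=0, col=1), (row=3, col=2), (row=4, col=3), (row=5, col=4), (row=6, col=5)
  Distance 8: (row=0, col=0), (row=5, col=3)
  Distance 9: (row=5, col=2), (row=6, col=3)
  Distance 10: (row=5, col=1), (row=6, col=2)
  Distance 11: (row=5, col=0), (row=6, col=1)
  Distance 12: (row=4, col=0), (row=6, col=0)
  Distance 13: (row=3, col=0)
  Distance 14: (row=2, col=0)
Total reachable: 44 (grid has 44 open cells total)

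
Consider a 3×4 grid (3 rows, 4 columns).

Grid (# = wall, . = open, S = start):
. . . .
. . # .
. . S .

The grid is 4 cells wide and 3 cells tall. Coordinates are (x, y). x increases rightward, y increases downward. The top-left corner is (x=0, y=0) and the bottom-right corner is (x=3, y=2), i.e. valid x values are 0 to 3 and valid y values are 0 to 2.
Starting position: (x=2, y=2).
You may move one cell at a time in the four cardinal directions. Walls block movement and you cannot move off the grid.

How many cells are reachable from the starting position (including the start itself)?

BFS flood-fill from (x=2, y=2):
  Distance 0: (x=2, y=2)
  Distance 1: (x=1, y=2), (x=3, y=2)
  Distance 2: (x=1, y=1), (x=3, y=1), (x=0, y=2)
  Distance 3: (x=1, y=0), (x=3, y=0), (x=0, y=1)
  Distance 4: (x=0, y=0), (x=2, y=0)
Total reachable: 11 (grid has 11 open cells total)

Answer: Reachable cells: 11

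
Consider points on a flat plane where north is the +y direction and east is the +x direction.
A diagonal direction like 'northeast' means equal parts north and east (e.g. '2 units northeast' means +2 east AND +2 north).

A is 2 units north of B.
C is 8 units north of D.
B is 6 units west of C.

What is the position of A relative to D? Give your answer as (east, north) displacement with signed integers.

Place D at the origin (east=0, north=0).
  C is 8 units north of D: delta (east=+0, north=+8); C at (east=0, north=8).
  B is 6 units west of C: delta (east=-6, north=+0); B at (east=-6, north=8).
  A is 2 units north of B: delta (east=+0, north=+2); A at (east=-6, north=10).
Therefore A relative to D: (east=-6, north=10).

Answer: A is at (east=-6, north=10) relative to D.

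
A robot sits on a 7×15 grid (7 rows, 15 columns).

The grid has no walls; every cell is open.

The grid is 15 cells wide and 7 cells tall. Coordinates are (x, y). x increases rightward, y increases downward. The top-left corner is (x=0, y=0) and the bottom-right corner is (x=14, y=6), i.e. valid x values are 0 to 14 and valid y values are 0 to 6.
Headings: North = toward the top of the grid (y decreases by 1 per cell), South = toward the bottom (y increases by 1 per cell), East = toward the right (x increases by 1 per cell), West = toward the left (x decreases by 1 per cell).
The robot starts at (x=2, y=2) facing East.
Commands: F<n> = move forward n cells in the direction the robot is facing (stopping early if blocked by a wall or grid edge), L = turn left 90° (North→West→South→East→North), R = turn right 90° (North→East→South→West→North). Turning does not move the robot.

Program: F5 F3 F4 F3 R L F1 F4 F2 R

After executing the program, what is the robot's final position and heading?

Answer: Final position: (x=14, y=2), facing South

Derivation:
Start: (x=2, y=2), facing East
  F5: move forward 5, now at (x=7, y=2)
  F3: move forward 3, now at (x=10, y=2)
  F4: move forward 4, now at (x=14, y=2)
  F3: move forward 0/3 (blocked), now at (x=14, y=2)
  R: turn right, now facing South
  L: turn left, now facing East
  F1: move forward 0/1 (blocked), now at (x=14, y=2)
  F4: move forward 0/4 (blocked), now at (x=14, y=2)
  F2: move forward 0/2 (blocked), now at (x=14, y=2)
  R: turn right, now facing South
Final: (x=14, y=2), facing South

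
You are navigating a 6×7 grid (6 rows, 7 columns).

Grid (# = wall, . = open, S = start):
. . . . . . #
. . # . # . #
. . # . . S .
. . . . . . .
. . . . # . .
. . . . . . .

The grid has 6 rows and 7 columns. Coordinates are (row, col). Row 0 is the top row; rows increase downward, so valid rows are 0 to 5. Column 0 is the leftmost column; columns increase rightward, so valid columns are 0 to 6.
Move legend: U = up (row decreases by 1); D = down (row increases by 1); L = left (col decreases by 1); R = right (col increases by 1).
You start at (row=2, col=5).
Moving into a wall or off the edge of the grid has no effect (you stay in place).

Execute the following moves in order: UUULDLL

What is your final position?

Start: (row=2, col=5)
  U (up): (row=2, col=5) -> (row=1, col=5)
  U (up): (row=1, col=5) -> (row=0, col=5)
  U (up): blocked, stay at (row=0, col=5)
  L (left): (row=0, col=5) -> (row=0, col=4)
  D (down): blocked, stay at (row=0, col=4)
  L (left): (row=0, col=4) -> (row=0, col=3)
  L (left): (row=0, col=3) -> (row=0, col=2)
Final: (row=0, col=2)

Answer: Final position: (row=0, col=2)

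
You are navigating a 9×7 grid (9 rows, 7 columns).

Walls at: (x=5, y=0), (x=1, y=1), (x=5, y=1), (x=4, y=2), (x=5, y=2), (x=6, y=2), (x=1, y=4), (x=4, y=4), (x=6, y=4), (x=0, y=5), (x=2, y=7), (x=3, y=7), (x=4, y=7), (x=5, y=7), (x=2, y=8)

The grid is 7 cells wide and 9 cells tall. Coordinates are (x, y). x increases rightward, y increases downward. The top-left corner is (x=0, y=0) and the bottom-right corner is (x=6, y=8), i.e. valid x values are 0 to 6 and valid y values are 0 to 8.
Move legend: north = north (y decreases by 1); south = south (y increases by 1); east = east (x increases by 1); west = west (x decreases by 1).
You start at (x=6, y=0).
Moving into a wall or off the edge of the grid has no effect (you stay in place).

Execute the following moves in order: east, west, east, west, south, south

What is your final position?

Start: (x=6, y=0)
  east (east): blocked, stay at (x=6, y=0)
  west (west): blocked, stay at (x=6, y=0)
  east (east): blocked, stay at (x=6, y=0)
  west (west): blocked, stay at (x=6, y=0)
  south (south): (x=6, y=0) -> (x=6, y=1)
  south (south): blocked, stay at (x=6, y=1)
Final: (x=6, y=1)

Answer: Final position: (x=6, y=1)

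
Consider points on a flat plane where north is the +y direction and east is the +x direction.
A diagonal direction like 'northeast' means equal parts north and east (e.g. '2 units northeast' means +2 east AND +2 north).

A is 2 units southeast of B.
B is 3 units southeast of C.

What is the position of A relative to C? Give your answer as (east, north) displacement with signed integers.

Place C at the origin (east=0, north=0).
  B is 3 units southeast of C: delta (east=+3, north=-3); B at (east=3, north=-3).
  A is 2 units southeast of B: delta (east=+2, north=-2); A at (east=5, north=-5).
Therefore A relative to C: (east=5, north=-5).

Answer: A is at (east=5, north=-5) relative to C.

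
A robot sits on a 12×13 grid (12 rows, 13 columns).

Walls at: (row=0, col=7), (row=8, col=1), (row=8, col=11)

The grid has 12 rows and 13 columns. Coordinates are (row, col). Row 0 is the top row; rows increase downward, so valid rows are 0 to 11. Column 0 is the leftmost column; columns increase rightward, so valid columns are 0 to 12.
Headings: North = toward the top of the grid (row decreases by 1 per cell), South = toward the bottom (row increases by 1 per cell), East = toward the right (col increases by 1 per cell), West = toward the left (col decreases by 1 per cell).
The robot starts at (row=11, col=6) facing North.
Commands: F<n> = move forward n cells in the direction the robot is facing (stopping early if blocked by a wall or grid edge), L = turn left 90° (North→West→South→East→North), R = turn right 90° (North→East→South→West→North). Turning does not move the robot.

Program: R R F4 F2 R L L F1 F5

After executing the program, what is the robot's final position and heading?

Answer: Final position: (row=11, col=12), facing East

Derivation:
Start: (row=11, col=6), facing North
  R: turn right, now facing East
  R: turn right, now facing South
  F4: move forward 0/4 (blocked), now at (row=11, col=6)
  F2: move forward 0/2 (blocked), now at (row=11, col=6)
  R: turn right, now facing West
  L: turn left, now facing South
  L: turn left, now facing East
  F1: move forward 1, now at (row=11, col=7)
  F5: move forward 5, now at (row=11, col=12)
Final: (row=11, col=12), facing East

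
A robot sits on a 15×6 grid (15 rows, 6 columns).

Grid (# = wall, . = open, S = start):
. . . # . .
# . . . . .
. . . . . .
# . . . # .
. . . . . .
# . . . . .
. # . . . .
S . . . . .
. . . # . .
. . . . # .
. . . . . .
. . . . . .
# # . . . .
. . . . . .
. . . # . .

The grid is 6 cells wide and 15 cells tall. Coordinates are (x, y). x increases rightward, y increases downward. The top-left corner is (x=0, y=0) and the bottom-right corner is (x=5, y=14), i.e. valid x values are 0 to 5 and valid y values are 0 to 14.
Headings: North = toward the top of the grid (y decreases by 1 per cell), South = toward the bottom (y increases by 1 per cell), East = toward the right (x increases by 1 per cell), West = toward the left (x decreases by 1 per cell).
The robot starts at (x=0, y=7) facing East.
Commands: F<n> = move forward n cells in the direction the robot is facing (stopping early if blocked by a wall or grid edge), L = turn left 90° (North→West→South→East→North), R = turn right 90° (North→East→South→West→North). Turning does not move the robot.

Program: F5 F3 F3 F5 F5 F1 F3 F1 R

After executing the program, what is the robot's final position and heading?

Answer: Final position: (x=5, y=7), facing South

Derivation:
Start: (x=0, y=7), facing East
  F5: move forward 5, now at (x=5, y=7)
  F3: move forward 0/3 (blocked), now at (x=5, y=7)
  F3: move forward 0/3 (blocked), now at (x=5, y=7)
  F5: move forward 0/5 (blocked), now at (x=5, y=7)
  F5: move forward 0/5 (blocked), now at (x=5, y=7)
  F1: move forward 0/1 (blocked), now at (x=5, y=7)
  F3: move forward 0/3 (blocked), now at (x=5, y=7)
  F1: move forward 0/1 (blocked), now at (x=5, y=7)
  R: turn right, now facing South
Final: (x=5, y=7), facing South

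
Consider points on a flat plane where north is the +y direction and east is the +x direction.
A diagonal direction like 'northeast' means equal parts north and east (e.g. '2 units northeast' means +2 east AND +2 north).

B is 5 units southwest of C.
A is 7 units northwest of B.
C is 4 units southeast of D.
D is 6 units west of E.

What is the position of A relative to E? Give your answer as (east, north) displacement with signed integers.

Answer: A is at (east=-14, north=-2) relative to E.

Derivation:
Place E at the origin (east=0, north=0).
  D is 6 units west of E: delta (east=-6, north=+0); D at (east=-6, north=0).
  C is 4 units southeast of D: delta (east=+4, north=-4); C at (east=-2, north=-4).
  B is 5 units southwest of C: delta (east=-5, north=-5); B at (east=-7, north=-9).
  A is 7 units northwest of B: delta (east=-7, north=+7); A at (east=-14, north=-2).
Therefore A relative to E: (east=-14, north=-2).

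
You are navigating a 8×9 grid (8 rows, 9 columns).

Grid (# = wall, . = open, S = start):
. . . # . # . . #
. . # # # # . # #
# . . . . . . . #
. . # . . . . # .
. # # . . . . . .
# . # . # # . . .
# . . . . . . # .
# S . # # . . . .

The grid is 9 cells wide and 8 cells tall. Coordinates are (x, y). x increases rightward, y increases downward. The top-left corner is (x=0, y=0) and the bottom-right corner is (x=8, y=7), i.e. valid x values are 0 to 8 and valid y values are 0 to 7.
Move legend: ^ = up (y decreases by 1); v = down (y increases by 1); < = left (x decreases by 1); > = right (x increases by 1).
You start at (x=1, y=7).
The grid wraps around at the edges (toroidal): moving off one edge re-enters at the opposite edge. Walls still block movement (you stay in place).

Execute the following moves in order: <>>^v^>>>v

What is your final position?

Start: (x=1, y=7)
  < (left): blocked, stay at (x=1, y=7)
  > (right): (x=1, y=7) -> (x=2, y=7)
  > (right): blocked, stay at (x=2, y=7)
  ^ (up): (x=2, y=7) -> (x=2, y=6)
  v (down): (x=2, y=6) -> (x=2, y=7)
  ^ (up): (x=2, y=7) -> (x=2, y=6)
  > (right): (x=2, y=6) -> (x=3, y=6)
  > (right): (x=3, y=6) -> (x=4, y=6)
  > (right): (x=4, y=6) -> (x=5, y=6)
  v (down): (x=5, y=6) -> (x=5, y=7)
Final: (x=5, y=7)

Answer: Final position: (x=5, y=7)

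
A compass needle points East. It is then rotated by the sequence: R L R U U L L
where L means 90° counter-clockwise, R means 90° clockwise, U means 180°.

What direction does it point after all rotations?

Start: East
  R (right (90° clockwise)) -> South
  L (left (90° counter-clockwise)) -> East
  R (right (90° clockwise)) -> South
  U (U-turn (180°)) -> North
  U (U-turn (180°)) -> South
  L (left (90° counter-clockwise)) -> East
  L (left (90° counter-clockwise)) -> North
Final: North

Answer: Final heading: North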